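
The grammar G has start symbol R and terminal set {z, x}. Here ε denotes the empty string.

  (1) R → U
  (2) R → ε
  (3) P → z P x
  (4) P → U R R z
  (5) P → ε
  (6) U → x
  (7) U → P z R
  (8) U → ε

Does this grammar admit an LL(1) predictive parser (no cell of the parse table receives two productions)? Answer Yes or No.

FIRST(R) = {ε, x, z}
FIRST(P) = {ε, x, z}
FIRST(U) = {ε, x, z}
FOLLOW(R) = {$, x, z}
FOLLOW(P) = {x, z}
FOLLOW(U) = {$, x, z}
Cell M[P, x] receives both P → U R R z and P → ε — the grammar is not LL(1).

No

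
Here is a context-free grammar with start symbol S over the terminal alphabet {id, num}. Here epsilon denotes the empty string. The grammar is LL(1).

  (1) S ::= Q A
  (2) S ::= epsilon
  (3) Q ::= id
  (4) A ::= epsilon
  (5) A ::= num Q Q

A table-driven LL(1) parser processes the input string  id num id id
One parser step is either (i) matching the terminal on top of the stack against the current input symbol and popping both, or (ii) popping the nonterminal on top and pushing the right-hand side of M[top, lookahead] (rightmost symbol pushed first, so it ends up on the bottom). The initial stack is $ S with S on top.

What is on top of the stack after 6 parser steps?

id

step 1: stack=$ S  input=id num id id $  — expand S ::= Q A
step 2: stack=$ A Q  input=id num id id $  — expand Q ::= id
step 3: stack=$ A id  input=id num id id $  — match id
step 4: stack=$ A  input=num id id $  — expand A ::= num Q Q
step 5: stack=$ Q Q num  input=num id id $  — match num
step 6: stack=$ Q Q  input=id id $  — expand Q ::= id
Stack after step 6: $ Q id (top = id).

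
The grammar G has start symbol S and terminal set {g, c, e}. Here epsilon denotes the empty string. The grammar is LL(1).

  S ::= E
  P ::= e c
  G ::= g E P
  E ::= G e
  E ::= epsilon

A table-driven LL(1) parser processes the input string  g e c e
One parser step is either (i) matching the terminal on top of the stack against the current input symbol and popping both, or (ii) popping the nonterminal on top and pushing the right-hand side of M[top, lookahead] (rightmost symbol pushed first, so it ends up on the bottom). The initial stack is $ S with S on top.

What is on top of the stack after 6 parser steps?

     Stack      Input      Action
  1  $ S        g e c e $  expand S ::= E
  2  $ E        g e c e $  expand E ::= G e
  3  $ e G      g e c e $  expand G ::= g E P
  4  $ e P E g  g e c e $  match g
  5  $ e P E    e c e $    expand E ::= epsilon
  6  $ e P      e c e $    expand P ::= e c
Stack after step 6: $ e c e (top = e).

e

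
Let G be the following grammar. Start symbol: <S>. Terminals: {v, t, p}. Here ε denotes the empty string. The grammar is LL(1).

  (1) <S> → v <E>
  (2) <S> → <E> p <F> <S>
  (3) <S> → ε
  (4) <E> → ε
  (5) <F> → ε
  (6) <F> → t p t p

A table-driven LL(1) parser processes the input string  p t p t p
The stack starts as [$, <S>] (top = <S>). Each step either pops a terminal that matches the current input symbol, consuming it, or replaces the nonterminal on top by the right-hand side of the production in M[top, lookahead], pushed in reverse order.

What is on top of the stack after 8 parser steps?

step 1: stack=$ <S>  input=p t p t p $  — expand <S> → <E> p <F> <S>
step 2: stack=$ <S> <F> p <E>  input=p t p t p $  — expand <E> → ε
step 3: stack=$ <S> <F> p  input=p t p t p $  — match p
step 4: stack=$ <S> <F>  input=t p t p $  — expand <F> → t p t p
step 5: stack=$ <S> p t p t  input=t p t p $  — match t
step 6: stack=$ <S> p t p  input=p t p $  — match p
step 7: stack=$ <S> p t  input=t p $  — match t
step 8: stack=$ <S> p  input=p $  — match p
Stack after step 8: $ <S> (top = <S>).

<S>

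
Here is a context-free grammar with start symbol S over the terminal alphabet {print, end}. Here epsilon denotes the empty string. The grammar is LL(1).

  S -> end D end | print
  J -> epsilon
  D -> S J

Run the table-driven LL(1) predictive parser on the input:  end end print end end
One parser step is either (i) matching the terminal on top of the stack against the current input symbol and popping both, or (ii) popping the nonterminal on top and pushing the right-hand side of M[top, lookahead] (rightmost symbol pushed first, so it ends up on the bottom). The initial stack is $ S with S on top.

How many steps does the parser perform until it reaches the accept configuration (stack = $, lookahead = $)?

12

step 1: stack=$ S  input=end end print end end $  — expand S -> end D end
step 2: stack=$ end D end  input=end end print end end $  — match end
step 3: stack=$ end D  input=end print end end $  — expand D -> S J
step 4: stack=$ end J S  input=end print end end $  — expand S -> end D end
step 5: stack=$ end J end D end  input=end print end end $  — match end
step 6: stack=$ end J end D  input=print end end $  — expand D -> S J
step 7: stack=$ end J end J S  input=print end end $  — expand S -> print
step 8: stack=$ end J end J print  input=print end end $  — match print
step 9: stack=$ end J end J  input=end end $  — expand J -> epsilon
step 10: stack=$ end J end  input=end end $  — match end
step 11: stack=$ end J  input=end $  — expand J -> epsilon
step 12: stack=$ end  input=end $  — match end
Accept reached after 12 steps.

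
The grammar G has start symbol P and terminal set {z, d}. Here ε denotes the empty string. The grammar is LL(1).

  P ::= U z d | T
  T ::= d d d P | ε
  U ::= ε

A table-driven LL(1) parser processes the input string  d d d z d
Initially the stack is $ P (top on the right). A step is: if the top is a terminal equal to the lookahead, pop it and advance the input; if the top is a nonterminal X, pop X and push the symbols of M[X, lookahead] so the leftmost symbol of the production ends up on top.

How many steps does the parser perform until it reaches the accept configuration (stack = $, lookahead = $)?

9

step 1: stack=$ P  input=d d d z d $  — expand P ::= T
step 2: stack=$ T  input=d d d z d $  — expand T ::= d d d P
step 3: stack=$ P d d d  input=d d d z d $  — match d
step 4: stack=$ P d d  input=d d z d $  — match d
step 5: stack=$ P d  input=d z d $  — match d
step 6: stack=$ P  input=z d $  — expand P ::= U z d
step 7: stack=$ d z U  input=z d $  — expand U ::= ε
step 8: stack=$ d z  input=z d $  — match z
step 9: stack=$ d  input=d $  — match d
Accept reached after 9 steps.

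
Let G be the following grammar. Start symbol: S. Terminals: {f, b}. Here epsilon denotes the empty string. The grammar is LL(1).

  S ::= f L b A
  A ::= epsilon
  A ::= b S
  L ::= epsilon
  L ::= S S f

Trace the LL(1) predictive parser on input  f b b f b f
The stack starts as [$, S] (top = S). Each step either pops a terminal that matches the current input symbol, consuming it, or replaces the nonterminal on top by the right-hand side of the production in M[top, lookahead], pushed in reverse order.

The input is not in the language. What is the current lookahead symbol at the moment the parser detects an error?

f

      Stack      Input          Action
   1  $ S        f b b f b f $  expand S ::= f L b A
   2  $ A b L f  f b b f b f $  match f
   3  $ A b L    b b f b f $    expand L ::= epsilon
   4  $ A b      b b f b f $    match b
   5  $ A        b f b f $      expand A ::= b S
   6  $ S b      b f b f $      match b
   7  $ S        f b f $        expand S ::= f L b A
   8  $ A b L f  f b f $        match f
   9  $ A b L    b f $          expand L ::= epsilon
  10  $ A b      b f $          match b
  11  $ A        f $            expand A ::= epsilon
  12  $          f $            error: stack empty but input remains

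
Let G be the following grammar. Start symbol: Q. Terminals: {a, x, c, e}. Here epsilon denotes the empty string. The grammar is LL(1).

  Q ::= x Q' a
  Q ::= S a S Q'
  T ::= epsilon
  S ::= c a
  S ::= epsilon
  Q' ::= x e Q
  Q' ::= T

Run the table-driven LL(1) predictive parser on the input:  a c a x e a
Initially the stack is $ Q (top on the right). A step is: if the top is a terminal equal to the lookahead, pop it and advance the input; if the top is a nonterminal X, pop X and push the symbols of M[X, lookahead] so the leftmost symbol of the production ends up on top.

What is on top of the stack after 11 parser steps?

step 1: stack=$ Q  input=a c a x e a $  — expand Q ::= S a S Q'
step 2: stack=$ Q' S a S  input=a c a x e a $  — expand S ::= epsilon
step 3: stack=$ Q' S a  input=a c a x e a $  — match a
step 4: stack=$ Q' S  input=c a x e a $  — expand S ::= c a
step 5: stack=$ Q' a c  input=c a x e a $  — match c
step 6: stack=$ Q' a  input=a x e a $  — match a
step 7: stack=$ Q'  input=x e a $  — expand Q' ::= x e Q
step 8: stack=$ Q e x  input=x e a $  — match x
step 9: stack=$ Q e  input=e a $  — match e
step 10: stack=$ Q  input=a $  — expand Q ::= S a S Q'
step 11: stack=$ Q' S a S  input=a $  — expand S ::= epsilon
Stack after step 11: $ Q' S a (top = a).

a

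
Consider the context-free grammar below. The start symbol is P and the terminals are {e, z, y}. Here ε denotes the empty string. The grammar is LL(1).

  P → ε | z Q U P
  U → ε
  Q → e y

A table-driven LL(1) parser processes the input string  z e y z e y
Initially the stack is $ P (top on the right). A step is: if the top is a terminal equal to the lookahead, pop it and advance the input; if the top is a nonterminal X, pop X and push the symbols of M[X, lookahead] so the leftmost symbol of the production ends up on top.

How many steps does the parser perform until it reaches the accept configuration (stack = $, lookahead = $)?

step 1: stack=$ P  input=z e y z e y $  — expand P → z Q U P
step 2: stack=$ P U Q z  input=z e y z e y $  — match z
step 3: stack=$ P U Q  input=e y z e y $  — expand Q → e y
step 4: stack=$ P U y e  input=e y z e y $  — match e
step 5: stack=$ P U y  input=y z e y $  — match y
step 6: stack=$ P U  input=z e y $  — expand U → ε
step 7: stack=$ P  input=z e y $  — expand P → z Q U P
step 8: stack=$ P U Q z  input=z e y $  — match z
step 9: stack=$ P U Q  input=e y $  — expand Q → e y
step 10: stack=$ P U y e  input=e y $  — match e
step 11: stack=$ P U y  input=y $  — match y
step 12: stack=$ P U  input=$  — expand U → ε
step 13: stack=$ P  input=$  — expand P → ε
Accept reached after 13 steps.

13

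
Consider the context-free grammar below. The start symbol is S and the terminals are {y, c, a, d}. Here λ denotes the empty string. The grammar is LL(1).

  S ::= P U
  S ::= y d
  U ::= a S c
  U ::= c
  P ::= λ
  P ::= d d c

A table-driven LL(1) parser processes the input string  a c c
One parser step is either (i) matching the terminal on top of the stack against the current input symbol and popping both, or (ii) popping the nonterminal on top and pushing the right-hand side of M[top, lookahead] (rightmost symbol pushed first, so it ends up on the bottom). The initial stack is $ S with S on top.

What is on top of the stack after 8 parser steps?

step 1: stack=$ S  input=a c c $  — expand S ::= P U
step 2: stack=$ U P  input=a c c $  — expand P ::= λ
step 3: stack=$ U  input=a c c $  — expand U ::= a S c
step 4: stack=$ c S a  input=a c c $  — match a
step 5: stack=$ c S  input=c c $  — expand S ::= P U
step 6: stack=$ c U P  input=c c $  — expand P ::= λ
step 7: stack=$ c U  input=c c $  — expand U ::= c
step 8: stack=$ c c  input=c c $  — match c
Stack after step 8: $ c (top = c).

c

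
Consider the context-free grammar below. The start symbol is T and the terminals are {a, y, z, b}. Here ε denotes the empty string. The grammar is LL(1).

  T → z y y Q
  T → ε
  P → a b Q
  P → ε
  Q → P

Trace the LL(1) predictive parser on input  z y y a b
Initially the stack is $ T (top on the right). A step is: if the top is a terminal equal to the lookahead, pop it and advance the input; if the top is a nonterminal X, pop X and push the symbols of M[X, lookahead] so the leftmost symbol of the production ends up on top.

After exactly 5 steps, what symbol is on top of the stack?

P

step 1: stack=$ T  input=z y y a b $  — expand T → z y y Q
step 2: stack=$ Q y y z  input=z y y a b $  — match z
step 3: stack=$ Q y y  input=y y a b $  — match y
step 4: stack=$ Q y  input=y a b $  — match y
step 5: stack=$ Q  input=a b $  — expand Q → P
Stack after step 5: $ P (top = P).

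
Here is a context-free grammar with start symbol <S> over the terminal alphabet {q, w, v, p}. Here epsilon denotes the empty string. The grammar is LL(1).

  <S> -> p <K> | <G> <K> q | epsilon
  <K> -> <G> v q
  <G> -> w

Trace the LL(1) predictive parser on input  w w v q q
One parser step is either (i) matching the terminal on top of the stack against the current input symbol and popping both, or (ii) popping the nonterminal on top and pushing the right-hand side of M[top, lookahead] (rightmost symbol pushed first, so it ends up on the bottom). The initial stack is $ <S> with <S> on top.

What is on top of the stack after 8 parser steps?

step 1: stack=$ <S>  input=w w v q q $  — expand <S> -> <G> <K> q
step 2: stack=$ q <K> <G>  input=w w v q q $  — expand <G> -> w
step 3: stack=$ q <K> w  input=w w v q q $  — match w
step 4: stack=$ q <K>  input=w v q q $  — expand <K> -> <G> v q
step 5: stack=$ q q v <G>  input=w v q q $  — expand <G> -> w
step 6: stack=$ q q v w  input=w v q q $  — match w
step 7: stack=$ q q v  input=v q q $  — match v
step 8: stack=$ q q  input=q q $  — match q
Stack after step 8: $ q (top = q).

q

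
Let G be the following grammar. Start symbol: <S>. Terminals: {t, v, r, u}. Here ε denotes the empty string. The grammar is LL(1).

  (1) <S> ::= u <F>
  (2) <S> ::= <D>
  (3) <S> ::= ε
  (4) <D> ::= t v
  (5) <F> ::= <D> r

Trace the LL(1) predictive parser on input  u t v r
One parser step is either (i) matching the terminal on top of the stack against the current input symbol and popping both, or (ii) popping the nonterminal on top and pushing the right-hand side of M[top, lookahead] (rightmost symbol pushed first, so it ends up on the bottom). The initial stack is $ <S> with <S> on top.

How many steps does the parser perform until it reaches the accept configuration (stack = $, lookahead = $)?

step 1: stack=$ <S>  input=u t v r $  — expand <S> ::= u <F>
step 2: stack=$ <F> u  input=u t v r $  — match u
step 3: stack=$ <F>  input=t v r $  — expand <F> ::= <D> r
step 4: stack=$ r <D>  input=t v r $  — expand <D> ::= t v
step 5: stack=$ r v t  input=t v r $  — match t
step 6: stack=$ r v  input=v r $  — match v
step 7: stack=$ r  input=r $  — match r
Accept reached after 7 steps.

7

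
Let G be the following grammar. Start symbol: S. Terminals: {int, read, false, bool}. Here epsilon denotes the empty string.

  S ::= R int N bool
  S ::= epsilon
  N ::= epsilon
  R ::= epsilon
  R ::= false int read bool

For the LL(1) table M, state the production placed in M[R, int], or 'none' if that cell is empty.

FIRST(N) = {epsilon}
FIRST(R) = {epsilon, false}
FIRST(S) = {epsilon, false, int}  (via R int N bool)
FOLLOW(S) includes $ since S is the start symbol.
FOLLOW(R): in S::=R int N bool, R is followed by int N bool with FIRST {int}. Thus FOLLOW(R) = {int}.
For R ::= epsilon: FIRST(epsilon) = {epsilon}, so it goes in M[R, t] for t ∈ {}; since epsilon ∈ FIRST, also for every t ∈ FOLLOW(R) = {int}.
For R ::= false int read bool: FIRST(false int read bool) = {false}, so it goes in M[R, t] for t ∈ {false}.

R ::= epsilon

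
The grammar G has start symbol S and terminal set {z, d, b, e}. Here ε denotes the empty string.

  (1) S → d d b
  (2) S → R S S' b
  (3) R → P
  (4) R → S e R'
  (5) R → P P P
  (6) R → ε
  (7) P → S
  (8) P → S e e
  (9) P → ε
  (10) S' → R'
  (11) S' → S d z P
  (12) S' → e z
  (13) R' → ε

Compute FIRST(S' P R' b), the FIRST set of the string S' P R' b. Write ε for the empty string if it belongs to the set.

FIRST(R') = {ε}
FIRST(S) = {d}  (via R S S' b)
FIRST(P) = {ε, d}  (via S, S e e)
FIRST(S') = {ε, d, e}  (via R', S d z P)
FIRST(R) = {ε, d}  (via P, S e R', P P P)
FIRST(S' P R' b): take FIRST of each symbol in turn, carrying on past any symbol whose FIRST contains ε; result {b, d, e}.

{b, d, e}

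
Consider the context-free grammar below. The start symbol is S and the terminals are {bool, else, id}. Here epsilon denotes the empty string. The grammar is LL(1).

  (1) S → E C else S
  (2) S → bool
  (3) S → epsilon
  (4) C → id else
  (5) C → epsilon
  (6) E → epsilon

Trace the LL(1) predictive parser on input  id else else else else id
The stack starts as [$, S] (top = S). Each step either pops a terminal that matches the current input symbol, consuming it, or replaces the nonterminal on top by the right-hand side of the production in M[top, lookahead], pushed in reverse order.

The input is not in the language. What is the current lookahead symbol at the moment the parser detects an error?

$

step 1: stack=$ S  input=id else else else else id $  — expand S → E C else S
step 2: stack=$ S else C E  input=id else else else else id $  — expand E → epsilon
step 3: stack=$ S else C  input=id else else else else id $  — expand C → id else
step 4: stack=$ S else else id  input=id else else else else id $  — match id
step 5: stack=$ S else else  input=else else else else id $  — match else
step 6: stack=$ S else  input=else else else id $  — match else
step 7: stack=$ S  input=else else id $  — expand S → E C else S
step 8: stack=$ S else C E  input=else else id $  — expand E → epsilon
step 9: stack=$ S else C  input=else else id $  — expand C → epsilon
step 10: stack=$ S else  input=else else id $  — match else
step 11: stack=$ S  input=else id $  — expand S → E C else S
step 12: stack=$ S else C E  input=else id $  — expand E → epsilon
step 13: stack=$ S else C  input=else id $  — expand C → epsilon
step 14: stack=$ S else  input=else id $  — match else
step 15: stack=$ S  input=id $  — expand S → E C else S
step 16: stack=$ S else C E  input=id $  — expand E → epsilon
step 17: stack=$ S else C  input=id $  — expand C → id else
step 18: stack=$ S else else id  input=id $  — match id
step 19: stack=$ S else else  input=$  — error: top is terminal else but lookahead is $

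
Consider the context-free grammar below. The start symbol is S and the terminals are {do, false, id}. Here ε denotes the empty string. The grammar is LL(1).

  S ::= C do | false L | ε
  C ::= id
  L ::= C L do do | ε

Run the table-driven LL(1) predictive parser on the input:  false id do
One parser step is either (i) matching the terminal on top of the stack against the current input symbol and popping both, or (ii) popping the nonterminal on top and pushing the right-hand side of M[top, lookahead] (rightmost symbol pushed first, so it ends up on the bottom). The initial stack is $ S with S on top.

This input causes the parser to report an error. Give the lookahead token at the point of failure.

     Stack         Input          Action
  1  $ S           false id do $  expand S ::= false L
  2  $ L false     false id do $  match false
  3  $ L           id do $        expand L ::= C L do do
  4  $ do do L C   id do $        expand C ::= id
  5  $ do do L id  id do $        match id
  6  $ do do L     do $           expand L ::= ε
  7  $ do do       do $           match do
  8  $ do          $              error: top is terminal do but lookahead is $

$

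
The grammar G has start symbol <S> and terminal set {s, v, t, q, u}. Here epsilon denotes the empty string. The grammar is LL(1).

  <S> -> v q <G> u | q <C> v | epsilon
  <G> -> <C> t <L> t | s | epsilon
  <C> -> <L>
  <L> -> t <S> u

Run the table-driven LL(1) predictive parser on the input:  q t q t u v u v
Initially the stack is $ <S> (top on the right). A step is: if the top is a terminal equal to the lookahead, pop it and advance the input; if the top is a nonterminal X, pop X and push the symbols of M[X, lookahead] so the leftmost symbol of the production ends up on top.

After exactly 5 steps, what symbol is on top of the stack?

step 1: stack=$ <S>  input=q t q t u v u v $  — expand <S> -> q <C> v
step 2: stack=$ v <C> q  input=q t q t u v u v $  — match q
step 3: stack=$ v <C>  input=t q t u v u v $  — expand <C> -> <L>
step 4: stack=$ v <L>  input=t q t u v u v $  — expand <L> -> t <S> u
step 5: stack=$ v u <S> t  input=t q t u v u v $  — match t
Stack after step 5: $ v u <S> (top = <S>).

<S>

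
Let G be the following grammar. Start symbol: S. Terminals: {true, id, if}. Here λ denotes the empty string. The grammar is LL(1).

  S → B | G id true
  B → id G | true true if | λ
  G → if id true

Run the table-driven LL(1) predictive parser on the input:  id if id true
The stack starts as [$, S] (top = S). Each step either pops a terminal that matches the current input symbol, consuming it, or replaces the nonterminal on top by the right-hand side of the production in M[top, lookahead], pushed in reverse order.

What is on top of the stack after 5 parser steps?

id

step 1: stack=$ S  input=id if id true $  — expand S → B
step 2: stack=$ B  input=id if id true $  — expand B → id G
step 3: stack=$ G id  input=id if id true $  — match id
step 4: stack=$ G  input=if id true $  — expand G → if id true
step 5: stack=$ true id if  input=if id true $  — match if
Stack after step 5: $ true id (top = id).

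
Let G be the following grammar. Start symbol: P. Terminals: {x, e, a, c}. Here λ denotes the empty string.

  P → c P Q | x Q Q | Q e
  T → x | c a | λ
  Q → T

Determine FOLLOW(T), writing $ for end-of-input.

{$, c, e, x}

FIRST(T) = {λ, c, x}
FIRST(Q) = {λ, c, x}  (via T)
FIRST(P) = {c, e, x}  (via Q e)
FOLLOW(P) includes $ since P is the start symbol.
FOLLOW(P): in P→c P Q, P is followed by Q with FIRST {λ, c, x}; in P→c P Q, the suffix after P is nullable (adds nothing new). Thus FOLLOW(P) = {$, c, x}.
FOLLOW(Q): in P→c P Q, the suffix after Q is empty, so FOLLOW(Q) ⊇ FOLLOW(P) = {$, c, x}; in P→x Q Q (occurrence 1), Q is followed by Q with FIRST {λ, c, x}; in P→x Q Q (occurrence 1), the suffix after Q is nullable, so FOLLOW(Q) ⊇ FOLLOW(P) = {$, c, x}; in P→x Q Q (occurrence 2), the suffix after Q is empty, so FOLLOW(Q) ⊇ FOLLOW(P) = {$, c, x}; in P→Q e, Q is followed by e with FIRST {e}. Thus FOLLOW(Q) = {$, c, e, x}.
FOLLOW(T): in Q→T, the suffix after T is empty, so FOLLOW(T) ⊇ FOLLOW(Q) = {$, c, e, x}. Thus FOLLOW(T) = {$, c, e, x}.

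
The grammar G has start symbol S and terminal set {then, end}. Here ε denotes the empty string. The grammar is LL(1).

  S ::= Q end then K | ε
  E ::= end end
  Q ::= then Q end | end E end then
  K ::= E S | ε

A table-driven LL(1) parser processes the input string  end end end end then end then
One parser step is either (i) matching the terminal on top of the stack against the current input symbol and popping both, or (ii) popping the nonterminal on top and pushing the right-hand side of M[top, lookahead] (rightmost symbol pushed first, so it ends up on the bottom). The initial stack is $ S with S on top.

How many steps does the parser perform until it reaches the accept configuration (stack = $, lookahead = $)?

      Stack                          Input                            Action
   1  $ S                            end end end end then end then $  expand S ::= Q end then K
   2  $ K then end Q                 end end end end then end then $  expand Q ::= end E end then
   3  $ K then end then end E end    end end end end then end then $  match end
   4  $ K then end then end E        end end end then end then $      expand E ::= end end
   5  $ K then end then end end end  end end end then end then $      match end
   6  $ K then end then end end      end end then end then $          match end
   7  $ K then end then end          end then end then $              match end
   8  $ K then end then              then end then $                  match then
   9  $ K then end                   end then $                       match end
  10  $ K then                       then $                           match then
  11  $ K                            $                                expand K ::= ε
Accept reached after 11 steps.

11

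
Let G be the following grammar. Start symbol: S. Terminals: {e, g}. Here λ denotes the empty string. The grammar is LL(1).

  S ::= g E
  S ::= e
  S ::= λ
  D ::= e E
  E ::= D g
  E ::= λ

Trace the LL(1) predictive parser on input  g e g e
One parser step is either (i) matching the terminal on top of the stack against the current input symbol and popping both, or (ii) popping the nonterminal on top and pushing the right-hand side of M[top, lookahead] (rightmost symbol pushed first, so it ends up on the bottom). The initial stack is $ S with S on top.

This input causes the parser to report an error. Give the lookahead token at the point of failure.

e

step 1: stack=$ S  input=g e g e $  — expand S ::= g E
step 2: stack=$ E g  input=g e g e $  — match g
step 3: stack=$ E  input=e g e $  — expand E ::= D g
step 4: stack=$ g D  input=e g e $  — expand D ::= e E
step 5: stack=$ g E e  input=e g e $  — match e
step 6: stack=$ g E  input=g e $  — expand E ::= λ
step 7: stack=$ g  input=g e $  — match g
step 8: stack=$  input=e $  — error: stack empty but input remains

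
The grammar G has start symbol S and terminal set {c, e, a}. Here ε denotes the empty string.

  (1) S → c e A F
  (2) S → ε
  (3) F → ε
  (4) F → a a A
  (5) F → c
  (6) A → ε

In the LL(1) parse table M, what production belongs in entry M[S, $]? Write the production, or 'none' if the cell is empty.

FIRST(S) = {ε, c}
FIRST(F) = {ε, a, c}
FIRST(A) = {ε}
FOLLOW(S) includes $ since S is the start symbol.
FOLLOW(S): S appears on no right-hand side. Thus FOLLOW(S) = {$}.
For S → c e A F: FIRST(c e A F) = {c}, so it goes in M[S, t] for t ∈ {c}.
For S → ε: FIRST(ε) = {ε}, so it goes in M[S, t] for t ∈ {}; since ε ∈ FIRST, also for every t ∈ FOLLOW(S) = {$}.

S → ε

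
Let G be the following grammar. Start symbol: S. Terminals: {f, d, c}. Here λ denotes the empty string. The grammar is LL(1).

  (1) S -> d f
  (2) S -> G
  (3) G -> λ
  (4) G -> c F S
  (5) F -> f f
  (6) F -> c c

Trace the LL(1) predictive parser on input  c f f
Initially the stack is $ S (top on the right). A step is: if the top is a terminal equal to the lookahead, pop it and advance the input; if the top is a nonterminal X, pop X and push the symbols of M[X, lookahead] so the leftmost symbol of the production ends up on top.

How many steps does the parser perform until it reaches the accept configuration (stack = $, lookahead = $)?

     Stack    Input    Action
  1  $ S      c f f $  expand S -> G
  2  $ G      c f f $  expand G -> c F S
  3  $ S F c  c f f $  match c
  4  $ S F    f f $    expand F -> f f
  5  $ S f f  f f $    match f
  6  $ S f    f $      match f
  7  $ S      $        expand S -> G
  8  $ G      $        expand G -> λ
Accept reached after 8 steps.

8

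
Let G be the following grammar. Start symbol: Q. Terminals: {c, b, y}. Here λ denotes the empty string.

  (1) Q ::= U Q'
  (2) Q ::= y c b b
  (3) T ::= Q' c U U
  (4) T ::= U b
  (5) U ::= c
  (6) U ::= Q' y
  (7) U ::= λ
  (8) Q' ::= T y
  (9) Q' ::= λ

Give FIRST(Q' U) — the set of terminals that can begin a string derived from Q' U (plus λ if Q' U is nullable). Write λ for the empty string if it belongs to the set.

FIRST(Q) = {λ, b, c, y}  (via U Q')
FIRST(T) = {b, c, y}  (via Q' c U U, U b)
FIRST(Q') = {λ, b, c, y}  (via T y)
FIRST(U) = {λ, b, c, y}  (via Q' y)
FIRST(Q' U): take FIRST of each symbol in turn, carrying on past any symbol whose FIRST contains λ; result {λ, b, c, y}.

{λ, b, c, y}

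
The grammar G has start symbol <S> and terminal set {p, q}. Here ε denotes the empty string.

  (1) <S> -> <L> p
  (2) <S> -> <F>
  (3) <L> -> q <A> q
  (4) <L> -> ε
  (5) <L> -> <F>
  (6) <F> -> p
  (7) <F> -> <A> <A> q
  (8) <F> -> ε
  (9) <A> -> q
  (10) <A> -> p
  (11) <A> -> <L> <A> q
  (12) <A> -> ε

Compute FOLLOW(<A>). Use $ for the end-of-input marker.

{p, q}

FIRST(<S>) = {ε, p, q}  (via <L> p, <F>)
FIRST(<L>) = {ε, p, q}  (via <F>)
FIRST(<A>) = {ε, p, q}  (via <L> <A> q)
FIRST(<F>) = {ε, p, q}  (via <A> <A> q)
FOLLOW(<S>) includes $ since <S> is the start symbol.
FOLLOW(<S>): <S> appears on no right-hand side. Thus FOLLOW(<S>) = {$}.
FOLLOW(<L>): in <S>-><L> p, <L> is followed by p with FIRST {p}; in <A>-><L> <A> q, <L> is followed by <A> q with FIRST {p, q}. Thus FOLLOW(<L>) = {p, q}.
FOLLOW(<F>): in <S>-><F>, the suffix after <F> is empty, so FOLLOW(<F>) ⊇ FOLLOW(<S>) = {$}; in <L>-><F>, the suffix after <F> is empty, so FOLLOW(<F>) ⊇ FOLLOW(<L>) = {p, q}. Thus FOLLOW(<F>) = {$, p, q}.
FOLLOW(<A>): in <L>->q <A> q, <A> is followed by q with FIRST {q}; in <F>-><A> <A> q (occurrence 1), <A> is followed by <A> q with FIRST {p, q}; in <F>-><A> <A> q (occurrence 2), <A> is followed by q with FIRST {q}; in <A>-><L> <A> q, <A> is followed by q with FIRST {q}. Thus FOLLOW(<A>) = {p, q}.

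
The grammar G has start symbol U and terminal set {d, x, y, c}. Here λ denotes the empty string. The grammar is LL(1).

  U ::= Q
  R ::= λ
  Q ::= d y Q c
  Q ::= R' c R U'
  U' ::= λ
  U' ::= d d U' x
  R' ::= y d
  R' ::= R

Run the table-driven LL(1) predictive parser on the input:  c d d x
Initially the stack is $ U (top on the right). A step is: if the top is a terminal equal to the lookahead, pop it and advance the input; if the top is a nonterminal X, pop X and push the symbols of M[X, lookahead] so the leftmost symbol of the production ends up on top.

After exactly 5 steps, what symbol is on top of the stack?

R

step 1: stack=$ U  input=c d d x $  — expand U ::= Q
step 2: stack=$ Q  input=c d d x $  — expand Q ::= R' c R U'
step 3: stack=$ U' R c R'  input=c d d x $  — expand R' ::= R
step 4: stack=$ U' R c R  input=c d d x $  — expand R ::= λ
step 5: stack=$ U' R c  input=c d d x $  — match c
Stack after step 5: $ U' R (top = R).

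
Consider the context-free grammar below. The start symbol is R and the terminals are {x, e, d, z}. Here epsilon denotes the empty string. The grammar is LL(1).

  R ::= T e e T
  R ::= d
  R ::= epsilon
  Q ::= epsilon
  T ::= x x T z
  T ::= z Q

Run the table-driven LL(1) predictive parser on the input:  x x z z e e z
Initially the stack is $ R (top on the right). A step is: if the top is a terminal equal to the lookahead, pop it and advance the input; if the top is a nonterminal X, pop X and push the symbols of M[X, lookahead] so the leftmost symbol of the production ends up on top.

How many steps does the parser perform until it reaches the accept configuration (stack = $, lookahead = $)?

      Stack            Input            Action
   1  $ R              x x z z e e z $  expand R ::= T e e T
   2  $ T e e T        x x z z e e z $  expand T ::= x x T z
   3  $ T e e z T x x  x x z z e e z $  match x
   4  $ T e e z T x    x z z e e z $    match x
   5  $ T e e z T      z z e e z $      expand T ::= z Q
   6  $ T e e z Q z    z z e e z $      match z
   7  $ T e e z Q      z e e z $        expand Q ::= epsilon
   8  $ T e e z        z e e z $        match z
   9  $ T e e          e e z $          match e
  10  $ T e            e z $            match e
  11  $ T              z $              expand T ::= z Q
  12  $ Q z            z $              match z
  13  $ Q              $                expand Q ::= epsilon
Accept reached after 13 steps.

13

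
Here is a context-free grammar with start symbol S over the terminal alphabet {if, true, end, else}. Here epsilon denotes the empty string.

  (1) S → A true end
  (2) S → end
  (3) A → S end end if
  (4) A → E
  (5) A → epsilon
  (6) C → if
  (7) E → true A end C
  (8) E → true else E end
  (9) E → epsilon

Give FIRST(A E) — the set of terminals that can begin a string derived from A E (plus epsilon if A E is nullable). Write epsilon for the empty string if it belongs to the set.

FIRST(C) = {if}
FIRST(E) = {epsilon, true}
FIRST(S) = {end, true}  (via A true end)
FIRST(A) = {epsilon, end, true}  (via S end end if, E)
FIRST(A E): take FIRST of each symbol in turn, carrying on past any symbol whose FIRST contains epsilon; result {epsilon, end, true}.

{epsilon, end, true}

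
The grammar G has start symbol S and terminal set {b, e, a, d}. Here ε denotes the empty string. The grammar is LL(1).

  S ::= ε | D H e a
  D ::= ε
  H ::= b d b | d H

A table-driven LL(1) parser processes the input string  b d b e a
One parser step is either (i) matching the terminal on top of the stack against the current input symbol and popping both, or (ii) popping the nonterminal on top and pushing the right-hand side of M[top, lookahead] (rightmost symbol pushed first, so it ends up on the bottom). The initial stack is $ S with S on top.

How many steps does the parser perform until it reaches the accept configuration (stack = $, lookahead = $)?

8

step 1: stack=$ S  input=b d b e a $  — expand S ::= D H e a
step 2: stack=$ a e H D  input=b d b e a $  — expand D ::= ε
step 3: stack=$ a e H  input=b d b e a $  — expand H ::= b d b
step 4: stack=$ a e b d b  input=b d b e a $  — match b
step 5: stack=$ a e b d  input=d b e a $  — match d
step 6: stack=$ a e b  input=b e a $  — match b
step 7: stack=$ a e  input=e a $  — match e
step 8: stack=$ a  input=a $  — match a
Accept reached after 8 steps.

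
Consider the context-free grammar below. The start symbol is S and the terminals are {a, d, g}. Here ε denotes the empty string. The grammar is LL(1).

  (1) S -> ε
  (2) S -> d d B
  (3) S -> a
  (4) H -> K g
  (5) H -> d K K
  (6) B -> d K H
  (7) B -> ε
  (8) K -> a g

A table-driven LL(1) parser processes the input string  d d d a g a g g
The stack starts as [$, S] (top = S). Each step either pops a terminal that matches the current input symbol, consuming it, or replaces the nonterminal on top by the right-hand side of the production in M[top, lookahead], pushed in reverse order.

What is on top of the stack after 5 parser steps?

K

     Stack    Input              Action
  1  $ S      d d d a g a g g $  expand S -> d d B
  2  $ B d d  d d d a g a g g $  match d
  3  $ B d    d d a g a g g $    match d
  4  $ B      d a g a g g $      expand B -> d K H
  5  $ H K d  d a g a g g $      match d
Stack after step 5: $ H K (top = K).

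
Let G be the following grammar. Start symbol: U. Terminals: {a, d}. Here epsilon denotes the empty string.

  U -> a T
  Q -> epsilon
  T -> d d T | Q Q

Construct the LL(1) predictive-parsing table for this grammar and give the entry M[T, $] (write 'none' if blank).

T -> Q Q

FIRST(U): from U->a T we get {a}. So FIRST(U) = {a}.
FIRST(Q): from Q->epsilon we get {epsilon}. So FIRST(Q) = {epsilon}.
FIRST(T): from T->d d T we get {d}; from T->Q Q we get {epsilon}. So FIRST(T) = {epsilon, d}.
FOLLOW(U) includes $ since U is the start symbol.
FOLLOW(U): U appears on no right-hand side. Thus FOLLOW(U) = {$}.
FOLLOW(T): in U->a T, the suffix after T is empty, so FOLLOW(T) ⊇ FOLLOW(U) = {$}; in T->d d T, the suffix after T is empty (adds nothing new). Thus FOLLOW(T) = {$}.
For T -> d d T: FIRST(d d T) = {d}, so it goes in M[T, t] for t ∈ {d}.
For T -> Q Q: FIRST(Q Q) = {epsilon}, so it goes in M[T, t] for t ∈ {}; since epsilon ∈ FIRST, also for every t ∈ FOLLOW(T) = {$}.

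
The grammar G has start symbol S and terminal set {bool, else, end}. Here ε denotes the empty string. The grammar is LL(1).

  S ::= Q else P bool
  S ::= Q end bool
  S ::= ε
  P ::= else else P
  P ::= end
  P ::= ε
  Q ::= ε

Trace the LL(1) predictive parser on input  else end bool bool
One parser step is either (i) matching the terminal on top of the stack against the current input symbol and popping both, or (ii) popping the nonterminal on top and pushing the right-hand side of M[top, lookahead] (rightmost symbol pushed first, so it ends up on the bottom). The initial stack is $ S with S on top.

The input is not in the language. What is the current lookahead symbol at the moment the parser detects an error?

     Stack            Input                 Action
  1  $ S              else end bool bool $  expand S ::= Q else P bool
  2  $ bool P else Q  else end bool bool $  expand Q ::= ε
  3  $ bool P else    else end bool bool $  match else
  4  $ bool P         end bool bool $       expand P ::= end
  5  $ bool end       end bool bool $       match end
  6  $ bool           bool bool $           match bool
  7  $                bool $                error: stack empty but input remains

bool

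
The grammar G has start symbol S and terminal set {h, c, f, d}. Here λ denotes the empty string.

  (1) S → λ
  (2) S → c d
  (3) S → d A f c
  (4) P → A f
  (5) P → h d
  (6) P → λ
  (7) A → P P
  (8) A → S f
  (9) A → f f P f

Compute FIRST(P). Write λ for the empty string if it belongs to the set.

FIRST(S): from S→λ we get {λ}; from S→c d we get {c}; from S→d A f c we get {d}. So FIRST(S) = {λ, c, d}.
FIRST(P): from P→A f we get {c, d, f, h}; from P→h d we get {h}; from P→λ we get {λ}. So FIRST(P) = {λ, c, d, f, h}.
FIRST(A): from A→P P we get {λ, c, d, f, h}; from A→S f we get {c, d, f}; from A→f f P f we get {f}. So FIRST(A) = {λ, c, d, f, h}.

{λ, c, d, f, h}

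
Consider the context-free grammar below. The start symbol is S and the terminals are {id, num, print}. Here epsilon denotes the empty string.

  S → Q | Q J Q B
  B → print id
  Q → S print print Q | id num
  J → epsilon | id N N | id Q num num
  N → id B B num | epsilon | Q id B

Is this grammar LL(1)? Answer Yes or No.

No

FIRST(S) = {id}
FIRST(B) = {print}
FIRST(Q) = {id}
FIRST(J) = {epsilon, id}
FIRST(N) = {epsilon, id}
FOLLOW(S) = {$, print}
FOLLOW(B) = {$, id, num, print}
FOLLOW(Q) = {$, id, num, print}
FOLLOW(J) = {id}
FOLLOW(N) = {id}
Cell M[J, id] receives both J → epsilon and J → id N N and J → id Q num num — the grammar is not LL(1).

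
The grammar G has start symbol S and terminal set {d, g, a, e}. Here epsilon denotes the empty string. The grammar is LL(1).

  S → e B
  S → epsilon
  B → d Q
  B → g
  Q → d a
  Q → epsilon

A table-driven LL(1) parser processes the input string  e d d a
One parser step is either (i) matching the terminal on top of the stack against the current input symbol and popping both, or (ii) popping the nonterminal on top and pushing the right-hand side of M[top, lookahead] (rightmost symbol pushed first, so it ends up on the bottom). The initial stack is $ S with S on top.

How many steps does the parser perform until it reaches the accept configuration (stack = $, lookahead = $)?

     Stack  Input      Action
  1  $ S    e d d a $  expand S → e B
  2  $ B e  e d d a $  match e
  3  $ B    d d a $    expand B → d Q
  4  $ Q d  d d a $    match d
  5  $ Q    d a $      expand Q → d a
  6  $ a d  d a $      match d
  7  $ a    a $        match a
Accept reached after 7 steps.

7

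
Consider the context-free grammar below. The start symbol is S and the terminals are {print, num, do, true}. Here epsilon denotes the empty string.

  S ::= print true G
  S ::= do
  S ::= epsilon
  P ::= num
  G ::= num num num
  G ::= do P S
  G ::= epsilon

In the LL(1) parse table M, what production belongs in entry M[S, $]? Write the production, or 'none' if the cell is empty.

FIRST(S) = {epsilon, do, print}
FIRST(P) = {num}
FIRST(G) = {epsilon, do, num}
FOLLOW(S) includes $ since S is the start symbol.
FOLLOW(S): in G::=do P S, the suffix after S is empty, so FOLLOW(S) ⊇ FOLLOW(G) = {$}. Thus FOLLOW(S) = {$}.
FOLLOW(G): in S::=print true G, the suffix after G is empty, so FOLLOW(G) ⊇ FOLLOW(S) = {$}. Thus FOLLOW(G) = {$}.
For S ::= print true G: FIRST(print true G) = {print}, so it goes in M[S, t] for t ∈ {print}.
For S ::= do: FIRST(do) = {do}, so it goes in M[S, t] for t ∈ {do}.
For S ::= epsilon: FIRST(epsilon) = {epsilon}, so it goes in M[S, t] for t ∈ {}; since epsilon ∈ FIRST, also for every t ∈ FOLLOW(S) = {$}.

S ::= epsilon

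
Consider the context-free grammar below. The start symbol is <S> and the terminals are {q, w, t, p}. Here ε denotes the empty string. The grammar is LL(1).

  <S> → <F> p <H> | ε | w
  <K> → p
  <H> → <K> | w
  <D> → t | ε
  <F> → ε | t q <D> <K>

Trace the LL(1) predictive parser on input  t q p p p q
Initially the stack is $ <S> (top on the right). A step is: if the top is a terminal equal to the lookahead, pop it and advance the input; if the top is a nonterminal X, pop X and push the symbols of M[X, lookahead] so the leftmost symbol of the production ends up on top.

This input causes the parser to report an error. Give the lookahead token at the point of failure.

step 1: stack=$ <S>  input=t q p p p q $  — expand <S> → <F> p <H>
step 2: stack=$ <H> p <F>  input=t q p p p q $  — expand <F> → t q <D> <K>
step 3: stack=$ <H> p <K> <D> q t  input=t q p p p q $  — match t
step 4: stack=$ <H> p <K> <D> q  input=q p p p q $  — match q
step 5: stack=$ <H> p <K> <D>  input=p p p q $  — expand <D> → ε
step 6: stack=$ <H> p <K>  input=p p p q $  — expand <K> → p
step 7: stack=$ <H> p p  input=p p p q $  — match p
step 8: stack=$ <H> p  input=p p q $  — match p
step 9: stack=$ <H>  input=p q $  — expand <H> → <K>
step 10: stack=$ <K>  input=p q $  — expand <K> → p
step 11: stack=$ p  input=p q $  — match p
step 12: stack=$  input=q $  — error: stack empty but input remains

q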